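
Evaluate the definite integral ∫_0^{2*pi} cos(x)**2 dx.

pi

Use the identity cos^2(x) = (1 + cos(2*x))/2.
An antiderivative is F(x) = x/2 + sin(2*x)/4.
Then F(2*pi) - F(0) = (pi) - (0) = pi.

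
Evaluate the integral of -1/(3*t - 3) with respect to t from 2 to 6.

An antiderivative is F(t) = -log(3*t - 3)/3.
Then F(6) - F(2) = (-log(15)/3) - (-log(3)/3) = -log(15)/3 + log(3)/3.

-log(15)/3 + log(3)/3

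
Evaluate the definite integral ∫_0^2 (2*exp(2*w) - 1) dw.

An antiderivative is F(w) = exp(2*w) - w.
Then F(2) - F(0) = (-2 + exp(4)) - (1) = -3 + exp(4).

-3 + exp(4)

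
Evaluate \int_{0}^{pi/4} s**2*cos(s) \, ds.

Integrate by parts twice (u = s^2, dv = cos(s) ds).
An antiderivative is F(s) = s**2*sin(s) + 2*s*cos(s) - 2*sin(s).
Then F(pi/4) - F(0) = (sqrt(2)*(-32 + pi**2 + 8*pi)/32) - (0) = sqrt(2)*(-32 + pi**2 + 8*pi)/32.

sqrt(2)*(-32 + pi**2 + 8*pi)/32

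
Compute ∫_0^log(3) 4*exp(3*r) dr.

Let u = exp(r), so du = exp(r) dr. When r = 0, u = 1; when r = log(3), u = 3.
The integral becomes 4·∫ u**2 du from 1 to 3, with antiderivative 4*u**3/3.
Back in r: F(r) = 4*exp(3*r)/3.
Then F(log(3)) - F(0) = (36) - (4/3) = 104/3.

104/3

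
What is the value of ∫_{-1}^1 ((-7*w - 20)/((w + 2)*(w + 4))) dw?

Factor the denominator: w**2 + 6*w + 8 = (w + 4)(w + 2).
Partial fractions: (-7*w - 20)/((w + 2)*(w + 4)) = -4/(w + 4) - 3/(w + 2).
An antiderivative is F(w) = -3*log(w + 2) - 4*log(w + 4).
Then F(1) - F(-1) = (-4*log(5) - 3*log(3)) - (-log(81)) = -4*log(5) + log(3).

-4*log(5) + log(3)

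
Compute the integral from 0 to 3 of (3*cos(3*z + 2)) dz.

sin(11) - sin(2)

Let u = 3*z + 2, so du = 3 dz. When z = 0, u = 2; when z = 3, u = 11.
The integral becomes ∫ cos(u) du from 2 to 11, with antiderivative sin(u).
Back in z: F(z) = sin(3*z + 2).
Then F(3) - F(0) = (sin(11)) - (sin(2)) = sin(11) - sin(2).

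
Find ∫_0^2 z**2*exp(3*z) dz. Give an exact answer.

-2/27 + 26*exp(6)/27

Integrate by parts twice (u = z^2, dv = exp(3*z) dz).
An antiderivative is F(z) = (9*z**2 - 6*z + 2)*exp(3*z)/27.
Then F(2) - F(0) = (26*exp(6)/27) - (2/27) = -2/27 + 26*exp(6)/27.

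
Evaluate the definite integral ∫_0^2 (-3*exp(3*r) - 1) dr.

An antiderivative is F(r) = -exp(3*r) - r.
Then F(2) - F(0) = (-exp(6) - 2) - (-1) = -exp(6) - 1.

-exp(6) - 1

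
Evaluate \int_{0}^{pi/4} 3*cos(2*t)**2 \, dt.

Use the identity cos^2(2*t) = (1 + cos(4*t))/2.
An antiderivative is F(t) = 3*t/2 + 3*sin(4*t)/8.
Then F(pi/4) - F(0) = (3*pi/8) - (0) = 3*pi/8.

3*pi/8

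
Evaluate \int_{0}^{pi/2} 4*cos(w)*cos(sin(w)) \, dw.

4*sin(1)

Let u = sin(w), so du = cos(w) dw. When w = 0, u = 0; when w = pi/2, u = 1.
The integral becomes 4·∫ cos(u) du from 0 to 1, with antiderivative 4*sin(u).
Back in w: F(w) = 4*sin(sin(w)).
Then F(pi/2) - F(0) = (4*sin(1)) - (0) = 4*sin(1).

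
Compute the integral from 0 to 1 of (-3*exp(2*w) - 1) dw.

1/2 - 3*exp(2)/2

An antiderivative is F(w) = -3*exp(2*w)/2 - w.
Then F(1) - F(0) = (-3*exp(2)/2 - 1) - (-3/2) = 1/2 - 3*exp(2)/2.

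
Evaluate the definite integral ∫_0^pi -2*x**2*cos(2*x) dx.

Integrate by parts twice (u = x^2, dv = -2*cos(2*x) dx).
An antiderivative is F(x) = -x**2*sin(2*x) - x*cos(2*x) + sin(2*x)/2.
Then F(pi) - F(0) = (-pi) - (0) = -pi.

-pi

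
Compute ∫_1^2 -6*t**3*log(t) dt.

Integrate by parts once (u = ln t, dv = -6*t**3 dt).
An antiderivative is F(t) = -3*t**4*(4*log(t) - 1)/8.
Then F(2) - F(1) = (6 - 24*log(2)) - (3/8) = 45/8 - 24*log(2).

45/8 - 24*log(2)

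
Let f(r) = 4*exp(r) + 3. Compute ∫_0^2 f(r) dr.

2 + 4*exp(2)

An antiderivative is F(r) = 3*r + 4*exp(r).
Then F(2) - F(0) = (6 + 4*exp(2)) - (4) = 2 + 4*exp(2).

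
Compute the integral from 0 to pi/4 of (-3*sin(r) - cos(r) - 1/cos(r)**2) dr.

An antiderivative is F(r) = -sin(r) + 3*cos(r) - tan(r).
Then F(pi/4) - F(0) = (-1 + sqrt(2)) - (3) = -4 + sqrt(2).

-4 + sqrt(2)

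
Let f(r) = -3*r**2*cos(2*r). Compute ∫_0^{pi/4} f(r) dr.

3/4 - 3*pi**2/32

Integrate by parts twice (u = r^2, dv = -3*cos(2*r) dr).
An antiderivative is F(r) = -3*r**2*sin(2*r)/2 - 3*r*cos(2*r)/2 + 3*sin(2*r)/4.
Then F(pi/4) - F(0) = (3/4 - 3*pi**2/32) - (0) = 3/4 - 3*pi**2/32.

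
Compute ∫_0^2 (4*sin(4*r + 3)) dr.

cos(3) - cos(11)

Let u = 4*r + 3, so du = 4 dr. When r = 0, u = 3; when r = 2, u = 11.
The integral becomes ∫ sin(u) du from 3 to 11, with antiderivative -cos(u).
Back in r: F(r) = -cos(4*r + 3).
Then F(2) - F(0) = (-cos(11)) - (-cos(3)) = cos(3) - cos(11).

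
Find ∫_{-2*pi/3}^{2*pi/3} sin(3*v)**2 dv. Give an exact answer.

Use the identity sin^2(3*v) = (1 - cos(6*v))/2.
An antiderivative is F(v) = v/2 - sin(6*v)/12.
Then F(2*pi/3) - F(-2*pi/3) = (pi/3) - (-pi/3) = 2*pi/3.

2*pi/3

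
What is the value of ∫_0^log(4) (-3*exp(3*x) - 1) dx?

An antiderivative is F(x) = -exp(3*x) - x.
Then F(log(4)) - F(0) = (-64 - log(4)) - (-1) = -63 - log(4).

-63 - log(4)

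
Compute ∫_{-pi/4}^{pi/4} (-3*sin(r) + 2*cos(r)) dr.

An antiderivative is F(r) = 2*sin(r) + 3*cos(r).
Then F(pi/4) - F(-pi/4) = (5*sqrt(2)/2) - (sqrt(2)/2) = 2*sqrt(2).

2*sqrt(2)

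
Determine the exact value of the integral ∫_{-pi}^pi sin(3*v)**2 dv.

pi

Use the identity sin^2(3*v) = (1 - cos(6*v))/2.
An antiderivative is F(v) = v/2 - sin(6*v)/12.
Then F(pi) - F(-pi) = (pi/2) - (-pi/2) = pi.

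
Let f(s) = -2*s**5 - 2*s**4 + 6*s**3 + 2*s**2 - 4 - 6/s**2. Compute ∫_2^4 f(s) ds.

-40589/30

By the power rule, an antiderivative is F(s) = -s**6/3 - 2*s**5/5 + 3*s**4/2 + 2*s**3/3 - 4*s + 6/s.
Then F(4) - F(2) = (-40883/30) - (-49/5) = -40589/30.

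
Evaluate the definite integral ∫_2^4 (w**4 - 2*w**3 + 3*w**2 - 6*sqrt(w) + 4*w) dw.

8*sqrt(2) + 632/5

By the power rule, an antiderivative is F(w) = w**5/5 - w**4/2 - 4*w**(3/2) + w**3 + 2*w**2.
Then F(4) - F(2) = (704/5) - (72/5 - 8*sqrt(2)) = 8*sqrt(2) + 632/5.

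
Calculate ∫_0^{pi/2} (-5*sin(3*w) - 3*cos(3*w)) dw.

An antiderivative is F(w) = -sin(3*w) + 5*cos(3*w)/3.
Then F(pi/2) - F(0) = (1) - (5/3) = -2/3.

-2/3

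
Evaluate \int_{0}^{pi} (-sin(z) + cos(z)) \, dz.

-2

An antiderivative is F(z) = sin(z) + cos(z).
Then F(pi) - F(0) = (-1) - (1) = -2.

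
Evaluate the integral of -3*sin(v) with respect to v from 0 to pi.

-6

An antiderivative is F(v) = 3*cos(v).
Then F(pi) - F(0) = (-3) - (3) = -6.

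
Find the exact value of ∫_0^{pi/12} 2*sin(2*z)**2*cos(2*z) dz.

1/24

Let u = sin(2*z), so du = 2*cos(2*z) dz. When z = 0, u = 0; when z = pi/12, u = 1/2.
The integral becomes ∫ u**2 du from 0 to 1/2, with antiderivative u**3/3.
Back in z: F(z) = sin(2*z)**3/3.
Then F(pi/12) - F(0) = (1/24) - (0) = 1/24.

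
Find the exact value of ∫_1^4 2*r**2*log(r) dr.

-14 + 256*log(2)/3

Integrate by parts once (u = ln r, dv = 2*r**2 dr).
An antiderivative is F(r) = 2*r**3*(3*log(r) - 1)/9.
Then F(4) - F(1) = (-128/9 + 256*log(2)/3) - (-2/9) = -14 + 256*log(2)/3.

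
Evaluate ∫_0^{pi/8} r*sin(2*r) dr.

sqrt(2)*(4 - pi)/32

Integrate by parts once (u = r, dv = sin(2*r) dr).
An antiderivative is F(r) = -r*cos(2*r)/2 + sin(2*r)/4.
Then F(pi/8) - F(0) = (sqrt(2)*(4 - pi)/32) - (0) = sqrt(2)*(4 - pi)/32.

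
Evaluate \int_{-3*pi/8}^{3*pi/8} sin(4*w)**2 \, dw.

Use the identity sin^2(4*w) = (1 - cos(8*w))/2.
An antiderivative is F(w) = w/2 - sin(8*w)/16.
Then F(3*pi/8) - F(-3*pi/8) = (3*pi/16) - (-3*pi/16) = 3*pi/8.

3*pi/8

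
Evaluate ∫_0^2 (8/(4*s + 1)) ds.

log(81)

Let u = 4*s + 1, so du = 4 ds. When s = 0, u = 1; when s = 2, u = 9.
The integral becomes 2·∫ 1/u du from 1 to 9, with antiderivative 2*log(u).
Back in s: F(s) = 2*log(4*s + 1).
Then F(2) - F(0) = (log(81)) - (0) = log(81).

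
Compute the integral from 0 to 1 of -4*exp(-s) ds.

-4 + 4*exp(-1)

An antiderivative is F(s) = 4*exp(-s).
Then F(1) - F(0) = (4*exp(-1)) - (4) = -4 + 4*exp(-1).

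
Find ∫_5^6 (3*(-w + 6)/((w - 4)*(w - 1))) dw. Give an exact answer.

Factor the denominator: w**2 - 5*w + 4 = (w - 1)(w - 4).
Partial fractions: 3*(-w + 6)/((w - 4)*(w - 1)) = -5/(w - 1) + 2/(w - 4).
An antiderivative is F(w) = 2*log(w - 4) - 5*log(w - 1).
Then F(6) - F(5) = (-5*log(5) + 2*log(2)) - (-10*log(2)) = -5*log(5) + 12*log(2).

-5*log(5) + 12*log(2)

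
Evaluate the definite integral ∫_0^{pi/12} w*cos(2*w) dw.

Integrate by parts once (u = w, dv = cos(2*w) dw).
An antiderivative is F(w) = w*sin(2*w)/2 + cos(2*w)/4.
Then F(pi/12) - F(0) = (pi/48 + sqrt(3)/8) - (1/4) = -1/4 + pi/48 + sqrt(3)/8.

-1/4 + pi/48 + sqrt(3)/8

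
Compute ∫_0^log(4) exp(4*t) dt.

Let u = exp(t), so du = exp(t) dt. When t = 0, u = 1; when t = log(4), u = 4.
The integral becomes ∫ u**3 du from 1 to 4, with antiderivative u**4/4.
Back in t: F(t) = exp(4*t)/4.
Then F(log(4)) - F(0) = (64) - (1/4) = 255/4.

255/4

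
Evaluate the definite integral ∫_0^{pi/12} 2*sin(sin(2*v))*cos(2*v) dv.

Let u = sin(2*v), so du = 2*cos(2*v) dv. When v = 0, u = 0; when v = pi/12, u = 1/2.
The integral becomes ∫ sin(u) du from 0 to 1/2, with antiderivative -cos(u).
Back in v: F(v) = -cos(sin(2*v)).
Then F(pi/12) - F(0) = (-cos(1/2)) - (-1) = 1 - cos(1/2).

1 - cos(1/2)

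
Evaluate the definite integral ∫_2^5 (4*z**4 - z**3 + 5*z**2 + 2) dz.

By the power rule, an antiderivative is F(z) = 4*z**5/5 - z**4/4 + 5*z**3/3 + 2*z.
Then F(5) - F(2) = (30745/12) - (584/15) = 50463/20.

50463/20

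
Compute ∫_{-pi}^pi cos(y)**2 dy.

Use the identity cos^2(y) = (1 + cos(2*y))/2.
An antiderivative is F(y) = y/2 + sin(2*y)/4.
Then F(pi) - F(-pi) = (pi/2) - (-pi/2) = pi.

pi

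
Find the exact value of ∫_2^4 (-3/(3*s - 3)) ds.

An antiderivative is F(s) = -log(3*s - 3).
Then F(4) - F(2) = (-log(9)) - (-log(3)) = -log(3).

-log(3)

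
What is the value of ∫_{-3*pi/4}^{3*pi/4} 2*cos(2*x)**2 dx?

Use the identity cos^2(2*x) = (1 + cos(4*x))/2.
An antiderivative is F(x) = x + sin(4*x)/4.
Then F(3*pi/4) - F(-3*pi/4) = (3*pi/4) - (-3*pi/4) = 3*pi/2.

3*pi/2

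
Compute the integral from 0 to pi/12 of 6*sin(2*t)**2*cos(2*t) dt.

1/8

Let u = sin(2*t), so du = 2*cos(2*t) dt. When t = 0, u = 0; when t = pi/12, u = 1/2.
The integral becomes 3·∫ u**2 du from 0 to 1/2, with antiderivative u**3.
Back in t: F(t) = sin(2*t)**3.
Then F(pi/12) - F(0) = (1/8) - (0) = 1/8.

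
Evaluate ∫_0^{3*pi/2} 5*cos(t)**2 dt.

15*pi/4

Use the identity cos^2(t) = (1 + cos(2*t))/2.
An antiderivative is F(t) = 5*t/2 + 5*sin(2*t)/4.
Then F(3*pi/2) - F(0) = (15*pi/4) - (0) = 15*pi/4.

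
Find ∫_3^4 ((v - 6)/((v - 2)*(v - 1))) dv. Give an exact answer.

Factor the denominator: v**2 - 3*v + 2 = (v - 1)(v - 2).
Partial fractions: (v - 6)/((v - 2)*(v - 1)) = 5/(v - 1) - 4/(v - 2).
An antiderivative is F(v) = -4*log(v - 2) + 5*log(v - 1).
Then F(4) - F(3) = (-4*log(2) + 5*log(3)) - (log(32)) = -9*log(2) + 5*log(3).

-9*log(2) + 5*log(3)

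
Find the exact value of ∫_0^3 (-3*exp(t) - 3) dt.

An antiderivative is F(t) = -3*t - 3*exp(t).
Then F(3) - F(0) = (-3*exp(3) - 9) - (-3) = -3*exp(3) - 6.

-3*exp(3) - 6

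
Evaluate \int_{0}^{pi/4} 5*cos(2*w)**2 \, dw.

Use the identity cos^2(2*w) = (1 + cos(4*w))/2.
An antiderivative is F(w) = 5*w/2 + 5*sin(4*w)/8.
Then F(pi/4) - F(0) = (5*pi/8) - (0) = 5*pi/8.

5*pi/8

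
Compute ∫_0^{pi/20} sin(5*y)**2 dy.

Use the identity sin^2(5*y) = (1 - cos(10*y))/2.
An antiderivative is F(y) = y/2 - sin(10*y)/20.
Then F(pi/20) - F(0) = (-1/20 + pi/40) - (0) = -1/20 + pi/40.

-1/20 + pi/40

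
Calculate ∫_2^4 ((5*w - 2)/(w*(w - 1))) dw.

Factor the denominator: w**2 - w = w(w - 1).
Partial fractions: (5*w - 2)/(w*(w - 1)) = 2/w + 3/(w - 1).
An antiderivative is F(w) = 2*log(w) + 3*log(w - 1).
Then F(4) - F(2) = (4*log(2) + 3*log(3)) - (log(4)) = 2*log(2) + 3*log(3).

2*log(2) + 3*log(3)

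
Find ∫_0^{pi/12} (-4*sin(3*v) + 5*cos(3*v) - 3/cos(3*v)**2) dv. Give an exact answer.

-7/3 + 3*sqrt(2)/2

An antiderivative is F(v) = 5*sin(3*v)/3 + 4*cos(3*v)/3 - tan(3*v).
Then F(pi/12) - F(0) = (-1 + 3*sqrt(2)/2) - (4/3) = -7/3 + 3*sqrt(2)/2.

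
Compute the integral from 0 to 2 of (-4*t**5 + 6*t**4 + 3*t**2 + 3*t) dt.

146/15

By the power rule, an antiderivative is F(t) = -2*t**6/3 + 6*t**5/5 + t**3 + 3*t**2/2.
Then F(2) - F(0) = (146/15) - (0) = 146/15.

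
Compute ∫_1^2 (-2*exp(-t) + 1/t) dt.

-2*exp(-1) + 2*exp(-2) + log(2)

An antiderivative is F(t) = log(t) + 2*exp(-t).
Then F(2) - F(1) = (2*exp(-2) + log(2)) - (2*exp(-1)) = -2*exp(-1) + 2*exp(-2) + log(2).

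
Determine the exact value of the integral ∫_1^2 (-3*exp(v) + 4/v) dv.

-3*exp(2) + log(16) + 3*exp(1)

An antiderivative is F(v) = -3*exp(v) + 4*log(v).
Then F(2) - F(1) = (-3*exp(2) + log(16)) - (-3*exp(1)) = -3*exp(2) + log(16) + 3*exp(1).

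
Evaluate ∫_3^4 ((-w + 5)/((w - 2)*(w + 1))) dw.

Factor the denominator: w**2 - w - 2 = (w + 1)(w - 2).
Partial fractions: (-w + 5)/((w - 2)*(w + 1)) = -2/(w + 1) + 1/(w - 2).
An antiderivative is F(w) = log(w - 2) - 2*log(w + 1).
Then F(4) - F(3) = (log(2/25)) - (-log(16)) = log(32/25).

log(32/25)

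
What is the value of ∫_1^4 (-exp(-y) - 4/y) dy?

An antiderivative is F(y) = -4*log(y) + exp(-y).
Then F(4) - F(1) = (-8*log(2) + exp(-4)) - (exp(-1)) = -8*log(2) - exp(-1) + exp(-4).

-8*log(2) - exp(-1) + exp(-4)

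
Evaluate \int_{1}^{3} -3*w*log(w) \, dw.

6 - 27*log(3)/2

Integrate by parts once (u = ln w, dv = -3*w dw).
An antiderivative is F(w) = -3*w**2*(2*log(w) - 1)/4.
Then F(3) - F(1) = (27/4 - 27*log(3)/2) - (3/4) = 6 - 27*log(3)/2.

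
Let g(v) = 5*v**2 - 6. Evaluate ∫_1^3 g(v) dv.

94/3

By the power rule, an antiderivative is F(v) = 5*v**3/3 - 6*v.
Then F(3) - F(1) = (27) - (-13/3) = 94/3.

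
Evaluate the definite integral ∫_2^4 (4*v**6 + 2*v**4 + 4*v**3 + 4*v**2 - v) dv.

By the power rule, an antiderivative is F(v) = 4*v**7/7 + 2*v**5/5 + v**4 + 4*v**3/3 - v**2/2.
Then F(4) - F(2) = (1061048/105) - (11614/105) = 1049434/105.

1049434/105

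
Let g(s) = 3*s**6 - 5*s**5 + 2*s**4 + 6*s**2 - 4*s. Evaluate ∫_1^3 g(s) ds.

By the power rule, an antiderivative is F(s) = 3*s**7/7 - 5*s**6/6 + 2*s**5/5 + 2*s**3 - 2*s**2.
Then F(3) - F(1) = (32409/70) - (-1/210) = 48614/105.

48614/105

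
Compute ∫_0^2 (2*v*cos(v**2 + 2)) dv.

-sin(2) + sin(6)

Let u = v**2 + 2, so du = 2*v dv. When v = 0, u = 2; when v = 2, u = 6.
The integral becomes ∫ cos(u) du from 2 to 6, with antiderivative sin(u).
Back in v: F(v) = sin(v**2 + 2).
Then F(2) - F(0) = (sin(6)) - (sin(2)) = -sin(2) + sin(6).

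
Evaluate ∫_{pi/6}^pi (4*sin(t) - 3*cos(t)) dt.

An antiderivative is F(t) = -3*sin(t) - 4*cos(t).
Then F(pi) - F(pi/6) = (4) - (-2*sqrt(3) - 3/2) = 2*sqrt(3) + 11/2.

2*sqrt(3) + 11/2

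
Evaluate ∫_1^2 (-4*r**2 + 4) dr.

-16/3

By the power rule, an antiderivative is F(r) = -4*r**3/3 + 4*r.
Then F(2) - F(1) = (-8/3) - (8/3) = -16/3.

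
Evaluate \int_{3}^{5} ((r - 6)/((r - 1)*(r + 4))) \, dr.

Factor the denominator: r**2 + 3*r - 4 = (r + 4)(r - 1).
Partial fractions: (r - 6)/((r - 1)*(r + 4)) = 2/(r + 4) - 1/(r - 1).
An antiderivative is F(r) = -log(r - 1) + 2*log(r + 4).
Then F(5) - F(3) = (log(81/4)) - (log(49/2)) = log(81/98).

log(81/98)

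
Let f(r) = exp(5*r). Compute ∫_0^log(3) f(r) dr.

242/5

Let u = exp(r), so du = exp(r) dr. When r = 0, u = 1; when r = log(3), u = 3.
The integral becomes ∫ u**4 du from 1 to 3, with antiderivative u**5/5.
Back in r: F(r) = exp(5*r)/5.
Then F(log(3)) - F(0) = (243/5) - (1/5) = 242/5.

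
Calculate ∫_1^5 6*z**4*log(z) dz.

-18744/25 + 3750*log(5)

Integrate by parts once (u = ln z, dv = 6*z**4 dz).
An antiderivative is F(z) = 6*z**5*(5*log(z) - 1)/25.
Then F(5) - F(1) = (-750 + 3750*log(5)) - (-6/25) = -18744/25 + 3750*log(5).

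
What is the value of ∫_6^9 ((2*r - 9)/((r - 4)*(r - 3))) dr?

Factor the denominator: r**2 - 7*r + 12 = (r - 3)(r - 4).
Partial fractions: (2*r - 9)/((r - 4)*(r - 3)) = 3/(r - 3) - 1/(r - 4).
An antiderivative is F(r) = -log(r - 4) + 3*log(r - 3).
Then F(9) - F(6) = (-log(5) + 3*log(2) + 3*log(3)) - (log(27/2)) = log(16/5).

log(16/5)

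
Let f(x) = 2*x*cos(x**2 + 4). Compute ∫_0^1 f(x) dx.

sin(5) - sin(4)

Let u = x**2 + 4, so du = 2*x dx. When x = 0, u = 4; when x = 1, u = 5.
The integral becomes ∫ cos(u) du from 4 to 5, with antiderivative sin(u).
Back in x: F(x) = sin(x**2 + 4).
Then F(1) - F(0) = (sin(5)) - (sin(4)) = sin(5) - sin(4).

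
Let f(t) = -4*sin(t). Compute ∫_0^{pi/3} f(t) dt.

-2

An antiderivative is F(t) = 4*cos(t).
Then F(pi/3) - F(0) = (2) - (4) = -2.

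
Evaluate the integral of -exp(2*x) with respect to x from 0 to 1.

An antiderivative is F(x) = -exp(2*x)/2.
Then F(1) - F(0) = (-exp(2)/2) - (-1/2) = 1/2 - exp(2)/2.

1/2 - exp(2)/2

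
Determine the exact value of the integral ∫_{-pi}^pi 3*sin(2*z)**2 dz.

Use the identity sin^2(2*z) = (1 - cos(4*z))/2.
An antiderivative is F(z) = 3*z/2 - 3*sin(4*z)/8.
Then F(pi) - F(-pi) = (3*pi/2) - (-3*pi/2) = 3*pi.

3*pi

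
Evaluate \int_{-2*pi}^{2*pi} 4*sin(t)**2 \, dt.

Use the identity sin^2(t) = (1 - cos(2*t))/2.
An antiderivative is F(t) = 2*t - sin(2*t).
Then F(2*pi) - F(-2*pi) = (4*pi) - (-4*pi) = 8*pi.

8*pi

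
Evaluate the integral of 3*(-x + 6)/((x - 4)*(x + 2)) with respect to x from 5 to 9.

Factor the denominator: x**2 - 2*x - 8 = (x + 2)(x - 4).
Partial fractions: 3*(-x + 6)/((x - 4)*(x + 2)) = -4/(x + 2) + 1/(x - 4).
An antiderivative is F(x) = log(x - 4) - 4*log(x + 2).
Then F(9) - F(5) = (-4*log(11) + log(5)) - (-4*log(7)) = -4*log(11) + log(5) + 4*log(7).

-4*log(11) + log(5) + 4*log(7)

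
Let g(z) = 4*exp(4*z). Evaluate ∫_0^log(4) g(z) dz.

255

Let u = exp(z), so du = exp(z) dz. When z = 0, u = 1; when z = log(4), u = 4.
The integral becomes 4·∫ u**3 du from 1 to 4, with antiderivative u**4.
Back in z: F(z) = exp(4*z).
Then F(log(4)) - F(0) = (256) - (1) = 255.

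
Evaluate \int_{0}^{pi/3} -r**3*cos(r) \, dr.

-3 - pi**2/6 - sqrt(3)*pi**3/54 + sqrt(3)*pi

Integrate by parts 3 times (u = r^3, dv = -cos(r) dr).
An antiderivative is F(r) = -r**3*sin(r) - 3*r**2*cos(r) + 6*r*sin(r) + 6*cos(r).
Then F(pi/3) - F(0) = (-pi**2/6 - sqrt(3)*pi**3/54 + 3 + sqrt(3)*pi) - (6) = -3 - pi**2/6 - sqrt(3)*pi**3/54 + sqrt(3)*pi.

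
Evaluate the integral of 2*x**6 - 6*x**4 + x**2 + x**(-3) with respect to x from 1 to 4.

3891693/1120

By the power rule, an antiderivative is F(x) = 2*x**7/7 - 6*x**5/5 + x**3/3 - 1/(2*x**2).
Then F(4) - F(1) = (11671447/3360) - (-227/210) = 3891693/1120.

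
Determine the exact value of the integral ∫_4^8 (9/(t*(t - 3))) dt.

-3*log(2) + 3*log(5)

Factor the denominator: t**2 - 3*t = t(t - 3).
Partial fractions: 9/(t*(t - 3)) = -3/t + 3/(t - 3).
An antiderivative is F(t) = -3*log(t) + 3*log(t - 3).
Then F(8) - F(4) = (-9*log(2) + 3*log(5)) - (-log(64)) = -3*log(2) + 3*log(5).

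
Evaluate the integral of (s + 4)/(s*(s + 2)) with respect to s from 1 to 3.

log(27/5)

Factor the denominator: s**2 + 2*s = (s + 2)s.
Partial fractions: (s + 4)/(s*(s + 2)) = -1/(s + 2) + 2/s.
An antiderivative is F(s) = 2*log(s) - log(s + 2).
Then F(3) - F(1) = (log(9/5)) - (-log(3)) = log(27/5).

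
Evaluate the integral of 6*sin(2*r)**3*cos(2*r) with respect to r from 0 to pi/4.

Let u = sin(2*r), so du = 2*cos(2*r) dr. When r = 0, u = 0; when r = pi/4, u = 1.
The integral becomes 3·∫ u**3 du from 0 to 1, with antiderivative 3*u**4/4.
Back in r: F(r) = 3*sin(2*r)**4/4.
Then F(pi/4) - F(0) = (3/4) - (0) = 3/4.

3/4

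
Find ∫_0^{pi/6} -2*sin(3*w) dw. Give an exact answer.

An antiderivative is F(w) = 2*cos(3*w)/3.
Then F(pi/6) - F(0) = (0) - (2/3) = -2/3.

-2/3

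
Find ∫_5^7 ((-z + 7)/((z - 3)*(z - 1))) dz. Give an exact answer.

log(32/27)

Factor the denominator: z**2 - 4*z + 3 = (z - 1)(z - 3).
Partial fractions: (-z + 7)/((z - 3)*(z - 1)) = -3/(z - 1) + 2/(z - 3).
An antiderivative is F(z) = 2*log(z - 3) - 3*log(z - 1).
Then F(7) - F(5) = (log(2/27)) - (-log(16)) = log(32/27).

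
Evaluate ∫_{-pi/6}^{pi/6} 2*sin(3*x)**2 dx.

pi/3

Use the identity sin^2(3*x) = (1 - cos(6*x))/2.
An antiderivative is F(x) = x - sin(6*x)/6.
Then F(pi/6) - F(-pi/6) = (pi/6) - (-pi/6) = pi/3.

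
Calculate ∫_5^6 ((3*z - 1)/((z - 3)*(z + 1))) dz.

log(21/8)

Factor the denominator: z**2 - 2*z - 3 = (z + 1)(z - 3).
Partial fractions: (3*z - 1)/((z - 3)*(z + 1)) = 1/(z + 1) + 2/(z - 3).
An antiderivative is F(z) = 2*log(z - 3) + log(z + 1).
Then F(6) - F(5) = (log(63)) - (log(24)) = log(21/8).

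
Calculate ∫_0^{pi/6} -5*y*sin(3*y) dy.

-5/9

Integrate by parts once (u = y, dv = -5*sin(3*y) dy).
An antiderivative is F(y) = 5*y*cos(3*y)/3 - 5*sin(3*y)/9.
Then F(pi/6) - F(0) = (-5/9) - (0) = -5/9.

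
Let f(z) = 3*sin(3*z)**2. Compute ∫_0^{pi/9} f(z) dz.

-sqrt(3)/8 + pi/6

Use the identity sin^2(3*z) = (1 - cos(6*z))/2.
An antiderivative is F(z) = 3*z/2 - sin(6*z)/4.
Then F(pi/9) - F(0) = (-sqrt(3)/8 + pi/6) - (0) = -sqrt(3)/8 + pi/6.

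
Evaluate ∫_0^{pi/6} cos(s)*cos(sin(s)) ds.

Let u = sin(s), so du = cos(s) ds. When s = 0, u = 0; when s = pi/6, u = 1/2.
The integral becomes ∫ cos(u) du from 0 to 1/2, with antiderivative sin(u).
Back in s: F(s) = sin(sin(s)).
Then F(pi/6) - F(0) = (sin(1/2)) - (0) = sin(1/2).

sin(1/2)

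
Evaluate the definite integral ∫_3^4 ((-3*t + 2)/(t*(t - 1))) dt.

Factor the denominator: t**2 - t = t(t - 1).
Partial fractions: (-3*t + 2)/(t*(t - 1)) = -2/t - 1/(t - 1).
An antiderivative is F(t) = -2*log(t) - log(t - 1).
Then F(4) - F(3) = (-log(48)) - (-log(18)) = log(3/8).

log(3/8)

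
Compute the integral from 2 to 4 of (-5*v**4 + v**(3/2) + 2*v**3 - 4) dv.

By the power rule, an antiderivative is F(v) = 2*v**(5/2)/5 - v**5 + v**4/2 - 4*v.
Then F(4) - F(2) = (-4496/5) - (-32 + 8*sqrt(2)/5) = -4336/5 - 8*sqrt(2)/5.

-4336/5 - 8*sqrt(2)/5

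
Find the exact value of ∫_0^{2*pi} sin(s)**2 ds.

pi

Use the identity sin^2(s) = (1 - cos(2*s))/2.
An antiderivative is F(s) = s/2 - sin(2*s)/4.
Then F(2*pi) - F(0) = (pi) - (0) = pi.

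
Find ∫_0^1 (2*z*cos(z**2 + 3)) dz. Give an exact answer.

sin(4) - sin(3)

Let u = z**2 + 3, so du = 2*z dz. When z = 0, u = 3; when z = 1, u = 4.
The integral becomes ∫ cos(u) du from 3 to 4, with antiderivative sin(u).
Back in z: F(z) = sin(z**2 + 3).
Then F(1) - F(0) = (sin(4)) - (sin(3)) = sin(4) - sin(3).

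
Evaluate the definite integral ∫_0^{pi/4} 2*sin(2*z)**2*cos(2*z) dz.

Let u = sin(2*z), so du = 2*cos(2*z) dz. When z = 0, u = 0; when z = pi/4, u = 1.
The integral becomes ∫ u**2 du from 0 to 1, with antiderivative u**3/3.
Back in z: F(z) = sin(2*z)**3/3.
Then F(pi/4) - F(0) = (1/3) - (0) = 1/3.

1/3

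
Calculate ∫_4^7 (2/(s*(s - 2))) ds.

Factor the denominator: s**2 - 2*s = s(s - 2).
Partial fractions: 2/(s*(s - 2)) = -1/s + 1/(s - 2).
An antiderivative is F(s) = -log(s) + log(s - 2).
Then F(7) - F(4) = (log(5/7)) - (-log(2)) = log(10/7).

log(10/7)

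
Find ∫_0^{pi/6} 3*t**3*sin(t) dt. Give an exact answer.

Integrate by parts 3 times (u = t^3, dv = 3*sin(t) dt).
An antiderivative is F(t) = -3*t**3*cos(t) + 9*t**2*sin(t) + 18*t*cos(t) - 18*sin(t).
Then F(pi/6) - F(0) = (-9 - sqrt(3)*pi**3/144 + pi**2/8 + 3*sqrt(3)*pi/2) - (0) = -9 - sqrt(3)*pi**3/144 + pi**2/8 + 3*sqrt(3)*pi/2.

-9 - sqrt(3)*pi**3/144 + pi**2/8 + 3*sqrt(3)*pi/2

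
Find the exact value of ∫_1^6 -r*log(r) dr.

-18*log(3) - 18*log(2) + 35/4

Integrate by parts once (u = ln r, dv = -r dr).
An antiderivative is F(r) = -r**2*(2*log(r) - 1)/4.
Then F(6) - F(1) = (-18*log(3) - 18*log(2) + 9) - (1/4) = -18*log(3) - 18*log(2) + 35/4.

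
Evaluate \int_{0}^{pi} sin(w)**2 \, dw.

pi/2

Use the identity sin^2(w) = (1 - cos(2*w))/2.
An antiderivative is F(w) = w/2 - sin(2*w)/4.
Then F(pi) - F(0) = (pi/2) - (0) = pi/2.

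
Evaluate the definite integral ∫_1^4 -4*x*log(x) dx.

Integrate by parts once (u = ln x, dv = -4*x dx).
An antiderivative is F(x) = -x**2*(2*log(x) - 1).
Then F(4) - F(1) = (16 - 64*log(2)) - (1) = 15 - 64*log(2).

15 - 64*log(2)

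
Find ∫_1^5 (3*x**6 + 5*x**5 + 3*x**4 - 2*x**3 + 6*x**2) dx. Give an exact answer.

1690924/35

By the power rule, an antiderivative is F(x) = 3*x**7/7 + 5*x**6/6 + 3*x**5/5 - x**4/2 + 2*x**3.
Then F(5) - F(1) = (1014625/21) - (353/105) = 1690924/35.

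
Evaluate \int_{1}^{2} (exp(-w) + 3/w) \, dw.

An antiderivative is F(w) = 3*log(w) - exp(-w).
Then F(2) - F(1) = (-exp(-2) + 3*log(2)) - (-exp(-1)) = -exp(-2) + exp(-1) + 3*log(2).

-exp(-2) + exp(-1) + 3*log(2)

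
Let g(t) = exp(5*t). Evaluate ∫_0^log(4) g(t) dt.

Let u = exp(t), so du = exp(t) dt. When t = 0, u = 1; when t = log(4), u = 4.
The integral becomes ∫ u**4 du from 1 to 4, with antiderivative u**5/5.
Back in t: F(t) = exp(5*t)/5.
Then F(log(4)) - F(0) = (1024/5) - (1/5) = 1023/5.

1023/5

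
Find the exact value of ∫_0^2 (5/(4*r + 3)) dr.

An antiderivative is F(r) = 5*log(4*r + 3)/4.
Then F(2) - F(0) = (5*log(11)/4) - (5*log(3)/4) = -5*log(3)/4 + 5*log(11)/4.

-5*log(3)/4 + 5*log(11)/4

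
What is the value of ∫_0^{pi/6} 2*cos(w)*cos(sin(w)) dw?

Let u = sin(w), so du = cos(w) dw. When w = 0, u = 0; when w = pi/6, u = 1/2.
The integral becomes 2·∫ cos(u) du from 0 to 1/2, with antiderivative 2*sin(u).
Back in w: F(w) = 2*sin(sin(w)).
Then F(pi/6) - F(0) = (2*sin(1/2)) - (0) = 2*sin(1/2).

2*sin(1/2)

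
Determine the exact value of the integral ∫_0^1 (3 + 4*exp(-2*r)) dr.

An antiderivative is F(r) = 3*r - 2*exp(-2*r).
Then F(1) - F(0) = (3 - 2*exp(-2)) - (-2) = 5 - 2*exp(-2).

5 - 2*exp(-2)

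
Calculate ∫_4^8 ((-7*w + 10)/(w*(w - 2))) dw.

Factor the denominator: w**2 - 2*w = w(w - 2).
Partial fractions: (-7*w + 10)/(w*(w - 2)) = -5/w - 2/(w - 2).
An antiderivative is F(w) = -5*log(w) - 2*log(w - 2).
Then F(8) - F(4) = (-17*log(2) - 2*log(3)) - (-12*log(2)) = -5*log(2) - 2*log(3).

-5*log(2) - 2*log(3)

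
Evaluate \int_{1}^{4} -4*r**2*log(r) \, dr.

28 - 512*log(2)/3

Integrate by parts once (u = ln r, dv = -4*r**2 dr).
An antiderivative is F(r) = -4*r**3*(3*log(r) - 1)/9.
Then F(4) - F(1) = (256/9 - 512*log(2)/3) - (4/9) = 28 - 512*log(2)/3.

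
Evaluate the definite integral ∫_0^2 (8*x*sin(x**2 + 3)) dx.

4*cos(3) - 4*cos(7)

Let u = x**2 + 3, so du = 2*x dx. When x = 0, u = 3; when x = 2, u = 7.
The integral becomes 4·∫ sin(u) du from 3 to 7, with antiderivative -4*cos(u).
Back in x: F(x) = -4*cos(x**2 + 3).
Then F(2) - F(0) = (-4*cos(7)) - (-4*cos(3)) = 4*cos(3) - 4*cos(7).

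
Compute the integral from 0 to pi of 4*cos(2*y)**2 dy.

2*pi

Use the identity cos^2(2*y) = (1 + cos(4*y))/2.
An antiderivative is F(y) = 2*y + sin(4*y)/2.
Then F(pi) - F(0) = (2*pi) - (0) = 2*pi.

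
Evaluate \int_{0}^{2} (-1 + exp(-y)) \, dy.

-1 - exp(-2)

An antiderivative is F(y) = -y - exp(-y).
Then F(2) - F(0) = (-2 - exp(-2)) - (-1) = -1 - exp(-2).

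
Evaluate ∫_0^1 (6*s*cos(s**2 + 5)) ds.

Let u = s**2 + 5, so du = 2*s ds. When s = 0, u = 5; when s = 1, u = 6.
The integral becomes 3·∫ cos(u) du from 5 to 6, with antiderivative 3*sin(u).
Back in s: F(s) = 3*sin(s**2 + 5).
Then F(1) - F(0) = (3*sin(6)) - (3*sin(5)) = 3*sin(6) - 3*sin(5).

3*sin(6) - 3*sin(5)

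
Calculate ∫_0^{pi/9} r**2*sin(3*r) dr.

-1/27 - pi**2/486 + sqrt(3)*pi/81

Integrate by parts twice (u = r^2, dv = sin(3*r) dr).
An antiderivative is F(r) = -r**2*cos(3*r)/3 + 2*r*sin(3*r)/9 + 2*cos(3*r)/27.
Then F(pi/9) - F(0) = (-pi**2/486 + 1/27 + sqrt(3)*pi/81) - (2/27) = -1/27 - pi**2/486 + sqrt(3)*pi/81.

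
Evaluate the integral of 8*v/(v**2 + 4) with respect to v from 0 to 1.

Let u = v**2 + 4, so du = 2*v dv. When v = 0, u = 4; when v = 1, u = 5.
The integral becomes 4·∫ 1/u du from 4 to 5, with antiderivative 4*log(u).
Back in v: F(v) = 4*log(v**2 + 4).
Then F(1) - F(0) = (4*log(5)) - (8*log(2)) = -8*log(2) + 4*log(5).

-8*log(2) + 4*log(5)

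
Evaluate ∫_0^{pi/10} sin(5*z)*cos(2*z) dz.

Use the identity sin(5*z)cos(2*z) = [sin(7*z) + sin(3*z)]/2.
An antiderivative is F(z) = -cos(3*z)/6 - cos(7*z)/14.
Then F(pi/10) - F(0) = (-sqrt(10 - 2*sqrt(5))/42) - (-5/21) = 5/21 - sqrt(10 - 2*sqrt(5))/42.

5/21 - sqrt(10 - 2*sqrt(5))/42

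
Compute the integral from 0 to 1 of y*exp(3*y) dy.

1/9 + 2*exp(3)/9

Integrate by parts once (u = y, dv = exp(3*y) dy).
An antiderivative is F(y) = (3*y - 1)*exp(3*y)/9.
Then F(1) - F(0) = (2*exp(3)/9) - (-1/9) = 1/9 + 2*exp(3)/9.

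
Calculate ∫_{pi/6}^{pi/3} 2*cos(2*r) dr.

0

An antiderivative is F(r) = sin(2*r).
Then F(pi/3) - F(pi/6) = (sqrt(3)/2) - (sqrt(3)/2) = 0.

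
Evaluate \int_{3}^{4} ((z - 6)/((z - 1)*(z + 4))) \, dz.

Factor the denominator: z**2 + 3*z - 4 = (z + 4)(z - 1).
Partial fractions: (z - 6)/((z - 1)*(z + 4)) = 2/(z + 4) - 1/(z - 1).
An antiderivative is F(z) = -log(z - 1) + 2*log(z + 4).
Then F(4) - F(3) = (log(64/3)) - (log(49/2)) = -2*log(7) - log(3) + 7*log(2).

-2*log(7) - log(3) + 7*log(2)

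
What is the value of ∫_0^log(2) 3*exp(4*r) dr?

Let u = exp(r), so du = exp(r) dr. When r = 0, u = 1; when r = log(2), u = 2.
The integral becomes 3·∫ u**3 du from 1 to 2, with antiderivative 3*u**4/4.
Back in r: F(r) = 3*exp(4*r)/4.
Then F(log(2)) - F(0) = (12) - (3/4) = 45/4.

45/4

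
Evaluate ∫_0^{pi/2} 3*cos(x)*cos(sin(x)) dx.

3*sin(1)

Let u = sin(x), so du = cos(x) dx. When x = 0, u = 0; when x = pi/2, u = 1.
The integral becomes 3·∫ cos(u) du from 0 to 1, with antiderivative 3*sin(u).
Back in x: F(x) = 3*sin(sin(x)).
Then F(pi/2) - F(0) = (3*sin(1)) - (0) = 3*sin(1).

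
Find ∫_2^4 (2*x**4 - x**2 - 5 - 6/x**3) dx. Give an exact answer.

88217/240

By the power rule, an antiderivative is F(x) = 2*x**5/5 - x**3/3 - 5*x + 3/x**2.
Then F(4) - F(2) = (88429/240) - (53/60) = 88217/240.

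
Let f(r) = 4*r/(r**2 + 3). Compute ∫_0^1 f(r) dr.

Let u = r**2 + 3, so du = 2*r dr. When r = 0, u = 3; when r = 1, u = 4.
The integral becomes 2·∫ 1/u du from 3 to 4, with antiderivative 2*log(u).
Back in r: F(r) = 2*log(r**2 + 3).
Then F(1) - F(0) = (log(16)) - (log(9)) = log(16/9).

log(16/9)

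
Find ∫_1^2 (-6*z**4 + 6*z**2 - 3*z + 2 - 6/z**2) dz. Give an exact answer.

By the power rule, an antiderivative is F(z) = -6*z**5/5 + 2*z**3 - 3*z**2/2 + 2*z + 6/z.
Then F(2) - F(1) = (-107/5) - (73/10) = -287/10.

-287/10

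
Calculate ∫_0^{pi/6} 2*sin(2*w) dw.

1/2

An antiderivative is F(w) = -cos(2*w).
Then F(pi/6) - F(0) = (-1/2) - (-1) = 1/2.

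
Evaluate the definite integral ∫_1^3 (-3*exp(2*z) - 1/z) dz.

An antiderivative is F(z) = -3*exp(2*z)/2 - log(z).
Then F(3) - F(1) = (-3*exp(6)/2 - log(3)) - (-3*exp(2)/2) = -3*exp(6)/2 - log(3) + 3*exp(2)/2.

-3*exp(6)/2 - log(3) + 3*exp(2)/2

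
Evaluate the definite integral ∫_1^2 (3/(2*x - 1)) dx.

An antiderivative is F(x) = 3*log(2*x - 1)/2.
Then F(2) - F(1) = (3*log(3)/2) - (0) = 3*log(3)/2.

3*log(3)/2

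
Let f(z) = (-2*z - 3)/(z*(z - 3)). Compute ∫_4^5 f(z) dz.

log(5/32)

Factor the denominator: z**2 - 3*z = z(z - 3).
Partial fractions: (-2*z - 3)/(z*(z - 3)) = 1/z - 3/(z - 3).
An antiderivative is F(z) = log(z) - 3*log(z - 3).
Then F(5) - F(4) = (log(5/8)) - (log(4)) = log(5/32).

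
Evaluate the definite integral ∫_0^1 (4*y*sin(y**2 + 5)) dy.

Let u = y**2 + 5, so du = 2*y dy. When y = 0, u = 5; when y = 1, u = 6.
The integral becomes 2·∫ sin(u) du from 5 to 6, with antiderivative -2*cos(u).
Back in y: F(y) = -2*cos(y**2 + 5).
Then F(1) - F(0) = (-2*cos(6)) - (-2*cos(5)) = -2*cos(6) + 2*cos(5).

-2*cos(6) + 2*cos(5)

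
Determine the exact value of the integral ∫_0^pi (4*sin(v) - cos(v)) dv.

An antiderivative is F(v) = -sin(v) - 4*cos(v).
Then F(pi) - F(0) = (4) - (-4) = 8.

8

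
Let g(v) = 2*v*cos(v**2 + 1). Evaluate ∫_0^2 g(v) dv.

Let u = v**2 + 1, so du = 2*v dv. When v = 0, u = 1; when v = 2, u = 5.
The integral becomes ∫ cos(u) du from 1 to 5, with antiderivative sin(u).
Back in v: F(v) = sin(v**2 + 1).
Then F(2) - F(0) = (sin(5)) - (sin(1)) = sin(5) - sin(1).

sin(5) - sin(1)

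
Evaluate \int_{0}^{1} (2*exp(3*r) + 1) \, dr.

1/3 + 2*exp(3)/3

An antiderivative is F(r) = 2*exp(3*r)/3 + r.
Then F(1) - F(0) = (1 + 2*exp(3)/3) - (2/3) = 1/3 + 2*exp(3)/3.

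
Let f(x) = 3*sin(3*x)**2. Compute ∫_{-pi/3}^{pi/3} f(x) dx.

pi

Use the identity sin^2(3*x) = (1 - cos(6*x))/2.
An antiderivative is F(x) = 3*x/2 - sin(6*x)/4.
Then F(pi/3) - F(-pi/3) = (pi/2) - (-pi/2) = pi.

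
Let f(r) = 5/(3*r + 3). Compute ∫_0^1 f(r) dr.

An antiderivative is F(r) = 5*log(3*r + 3)/3.
Then F(1) - F(0) = (5*log(6)/3) - (5*log(3)/3) = 5*log(2)/3.

5*log(2)/3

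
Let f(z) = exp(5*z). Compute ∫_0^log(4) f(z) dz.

1023/5

Let u = exp(z), so du = exp(z) dz. When z = 0, u = 1; when z = log(4), u = 4.
The integral becomes ∫ u**4 du from 1 to 4, with antiderivative u**5/5.
Back in z: F(z) = exp(5*z)/5.
Then F(log(4)) - F(0) = (1024/5) - (1/5) = 1023/5.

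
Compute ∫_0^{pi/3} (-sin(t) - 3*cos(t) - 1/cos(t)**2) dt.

-5*sqrt(3)/2 - 1/2

An antiderivative is F(t) = -3*sin(t) + cos(t) - tan(t).
Then F(pi/3) - F(0) = (1/2 - 5*sqrt(3)/2) - (1) = -5*sqrt(3)/2 - 1/2.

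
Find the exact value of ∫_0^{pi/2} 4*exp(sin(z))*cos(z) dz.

Let u = sin(z), so du = cos(z) dz. When z = 0, u = 0; when z = pi/2, u = 1.
The integral becomes 4·∫ exp(u) du from 0 to 1, with antiderivative 4*exp(u).
Back in z: F(z) = 4*exp(sin(z)).
Then F(pi/2) - F(0) = (4*E) - (4) = -4 + 4*E.

-4 + 4*E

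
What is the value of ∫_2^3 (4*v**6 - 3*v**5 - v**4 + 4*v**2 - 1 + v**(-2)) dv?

28923/35

By the power rule, an antiderivative is F(v) = 4*v**7/7 - v**6/2 - v**5/5 + 4*v**3/3 - v - 1/v.
Then F(3) - F(2) = (182549/210) - (9011/210) = 28923/35.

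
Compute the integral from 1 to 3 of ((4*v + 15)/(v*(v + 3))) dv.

Factor the denominator: v**2 + 3*v = (v + 3)v.
Partial fractions: (4*v + 15)/(v*(v + 3)) = -1/(v + 3) + 5/v.
An antiderivative is F(v) = 5*log(v) - log(v + 3).
Then F(3) - F(1) = (log(81/2)) - (-log(4)) = log(2) + 4*log(3).

log(2) + 4*log(3)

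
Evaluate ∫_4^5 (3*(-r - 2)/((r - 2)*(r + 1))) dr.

-3*log(3) - log(5) + 5*log(2)

Factor the denominator: r**2 - r - 2 = (r + 1)(r - 2).
Partial fractions: 3*(-r - 2)/((r - 2)*(r + 1)) = 1/(r + 1) - 4/(r - 2).
An antiderivative is F(r) = -4*log(r - 2) + log(r + 1).
Then F(5) - F(4) = (log(2/27)) - (log(5/16)) = -3*log(3) - log(5) + 5*log(2).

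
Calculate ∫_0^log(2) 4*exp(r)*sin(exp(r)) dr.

Let u = exp(r), so du = exp(r) dr. When r = 0, u = 1; when r = log(2), u = 2.
The integral becomes 4·∫ sin(u) du from 1 to 2, with antiderivative -4*cos(u).
Back in r: F(r) = -4*cos(exp(r)).
Then F(log(2)) - F(0) = (-4*cos(2)) - (-4*cos(1)) = -4*cos(2) + 4*cos(1).

-4*cos(2) + 4*cos(1)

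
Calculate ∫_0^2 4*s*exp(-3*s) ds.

Integrate by parts once (u = s, dv = 4*exp(-3*s) ds).
An antiderivative is F(s) = (-12*s - 4)*exp(-3*s)/9.
Then F(2) - F(0) = (-28*exp(-6)/9) - (-4/9) = 4/9 - 28*exp(-6)/9.

4/9 - 28*exp(-6)/9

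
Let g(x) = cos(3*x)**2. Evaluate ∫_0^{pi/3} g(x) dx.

pi/6

Use the identity cos^2(3*x) = (1 + cos(6*x))/2.
An antiderivative is F(x) = x/2 + sin(6*x)/12.
Then F(pi/3) - F(0) = (pi/6) - (0) = pi/6.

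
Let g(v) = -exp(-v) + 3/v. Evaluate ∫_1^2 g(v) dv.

An antiderivative is F(v) = 3*log(v) + exp(-v).
Then F(2) - F(1) = (exp(-2) + 3*log(2)) - (exp(-1)) = -exp(-1) + exp(-2) + 3*log(2).

-exp(-1) + exp(-2) + 3*log(2)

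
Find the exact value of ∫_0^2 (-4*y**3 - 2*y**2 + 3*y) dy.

By the power rule, an antiderivative is F(y) = -y**4 - 2*y**3/3 + 3*y**2/2.
Then F(2) - F(0) = (-46/3) - (0) = -46/3.

-46/3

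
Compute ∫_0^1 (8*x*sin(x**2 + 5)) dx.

-4*cos(6) + 4*cos(5)

Let u = x**2 + 5, so du = 2*x dx. When x = 0, u = 5; when x = 1, u = 6.
The integral becomes 4·∫ sin(u) du from 5 to 6, with antiderivative -4*cos(u).
Back in x: F(x) = -4*cos(x**2 + 5).
Then F(1) - F(0) = (-4*cos(6)) - (-4*cos(5)) = -4*cos(6) + 4*cos(5).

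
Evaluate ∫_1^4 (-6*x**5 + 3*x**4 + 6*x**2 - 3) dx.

By the power rule, an antiderivative is F(x) = -x**6 + 3*x**5/5 + 2*x**3 - 3*x.
Then F(4) - F(1) = (-16828/5) - (-7/5) = -16821/5.

-16821/5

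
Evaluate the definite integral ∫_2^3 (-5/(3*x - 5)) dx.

-10*log(2)/3

An antiderivative is F(x) = -5*log(3*x - 5)/3.
Then F(3) - F(2) = (-10*log(2)/3) - (0) = -10*log(2)/3.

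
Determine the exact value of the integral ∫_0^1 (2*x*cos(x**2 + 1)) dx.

Let u = x**2 + 1, so du = 2*x dx. When x = 0, u = 1; when x = 1, u = 2.
The integral becomes ∫ cos(u) du from 1 to 2, with antiderivative sin(u).
Back in x: F(x) = sin(x**2 + 1).
Then F(1) - F(0) = (sin(2)) - (sin(1)) = -sin(1) + sin(2).

-sin(1) + sin(2)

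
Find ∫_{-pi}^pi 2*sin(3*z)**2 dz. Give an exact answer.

Use the identity sin^2(3*z) = (1 - cos(6*z))/2.
An antiderivative is F(z) = z - sin(6*z)/6.
Then F(pi) - F(-pi) = (pi) - (-pi) = 2*pi.

2*pi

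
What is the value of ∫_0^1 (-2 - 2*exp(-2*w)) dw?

-3 + exp(-2)

An antiderivative is F(w) = -2*w + exp(-2*w).
Then F(1) - F(0) = (-2 + exp(-2)) - (1) = -3 + exp(-2).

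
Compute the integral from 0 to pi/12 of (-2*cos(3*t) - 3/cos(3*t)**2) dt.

-1 - sqrt(2)/3

An antiderivative is F(t) = -2*sin(3*t)/3 - tan(3*t).
Then F(pi/12) - F(0) = (-1 - sqrt(2)/3) - (0) = -1 - sqrt(2)/3.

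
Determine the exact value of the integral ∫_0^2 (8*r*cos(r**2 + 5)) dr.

4*sin(9) - 4*sin(5)

Let u = r**2 + 5, so du = 2*r dr. When r = 0, u = 5; when r = 2, u = 9.
The integral becomes 4·∫ cos(u) du from 5 to 9, with antiderivative 4*sin(u).
Back in r: F(r) = 4*sin(r**2 + 5).
Then F(2) - F(0) = (4*sin(9)) - (4*sin(5)) = 4*sin(9) - 4*sin(5).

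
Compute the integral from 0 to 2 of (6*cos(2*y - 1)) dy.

Let u = 2*y - 1, so du = 2 dy. When y = 0, u = -1; when y = 2, u = 3.
The integral becomes 3·∫ cos(u) du from -1 to 3, with antiderivative 3*sin(u).
Back in y: F(y) = 3*sin(2*y - 1).
Then F(2) - F(0) = (3*sin(3)) - (-3*sin(1)) = 3*sin(3) + 3*sin(1).

3*sin(3) + 3*sin(1)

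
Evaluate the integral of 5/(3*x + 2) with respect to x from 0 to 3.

-5*log(2)/3 + 5*log(11)/3

An antiderivative is F(x) = 5*log(3*x + 2)/3.
Then F(3) - F(0) = (5*log(11)/3) - (5*log(2)/3) = -5*log(2)/3 + 5*log(11)/3.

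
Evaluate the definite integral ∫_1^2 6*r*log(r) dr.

Integrate by parts once (u = ln r, dv = 6*r dr).
An antiderivative is F(r) = 3*r**2*(2*log(r) - 1)/2.
Then F(2) - F(1) = (-6 + 12*log(2)) - (-3/2) = -9/2 + 12*log(2).

-9/2 + 12*log(2)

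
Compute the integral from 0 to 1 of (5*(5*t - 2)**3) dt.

65/4

Let u = 5*t - 2, so du = 5 dt. When t = 0, u = -2; when t = 1, u = 3.
The integral becomes ∫ u**3 du from -2 to 3, with antiderivative u**4/4.
Back in t: F(t) = (5*t - 2)**4/4.
Then F(1) - F(0) = (81/4) - (4) = 65/4.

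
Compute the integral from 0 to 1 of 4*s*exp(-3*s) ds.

Integrate by parts once (u = s, dv = 4*exp(-3*s) ds).
An antiderivative is F(s) = (-12*s - 4)*exp(-3*s)/9.
Then F(1) - F(0) = (-16*exp(-3)/9) - (-4/9) = 4/9 - 16*exp(-3)/9.

4/9 - 16*exp(-3)/9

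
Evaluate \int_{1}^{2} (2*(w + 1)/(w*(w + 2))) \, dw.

log(8/3)

Factor the denominator: w**2 + 2*w = (w + 2)w.
Partial fractions: 2*(w + 1)/(w*(w + 2)) = 1/(w + 2) + 1/w.
An antiderivative is F(w) = log(w) + log(w + 2).
Then F(2) - F(1) = (log(8)) - (log(3)) = log(8/3).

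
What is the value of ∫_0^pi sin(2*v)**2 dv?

Use the identity sin^2(2*v) = (1 - cos(4*v))/2.
An antiderivative is F(v) = v/2 - sin(4*v)/8.
Then F(pi) - F(0) = (pi/2) - (0) = pi/2.

pi/2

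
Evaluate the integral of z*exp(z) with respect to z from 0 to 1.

Integrate by parts once (u = z, dv = exp(z) dz).
An antiderivative is F(z) = (z - 1)*exp(z).
Then F(1) - F(0) = (0) - (-1) = 1.

1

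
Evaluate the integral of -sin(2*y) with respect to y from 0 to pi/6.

-1/4

An antiderivative is F(y) = cos(2*y)/2.
Then F(pi/6) - F(0) = (1/4) - (1/2) = -1/4.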